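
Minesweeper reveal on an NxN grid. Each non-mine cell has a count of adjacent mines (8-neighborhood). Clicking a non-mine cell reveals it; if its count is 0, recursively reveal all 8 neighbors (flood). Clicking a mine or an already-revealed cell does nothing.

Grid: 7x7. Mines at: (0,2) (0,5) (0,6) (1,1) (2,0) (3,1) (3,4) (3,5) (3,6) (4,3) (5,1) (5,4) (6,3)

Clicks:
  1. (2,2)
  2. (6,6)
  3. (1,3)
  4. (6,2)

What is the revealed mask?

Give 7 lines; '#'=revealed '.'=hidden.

Click 1 (2,2) count=2: revealed 1 new [(2,2)] -> total=1
Click 2 (6,6) count=0: revealed 6 new [(4,5) (4,6) (5,5) (5,6) (6,5) (6,6)] -> total=7
Click 3 (1,3) count=1: revealed 1 new [(1,3)] -> total=8
Click 4 (6,2) count=2: revealed 1 new [(6,2)] -> total=9

Answer: .......
...#...
..#....
.......
.....##
.....##
..#..##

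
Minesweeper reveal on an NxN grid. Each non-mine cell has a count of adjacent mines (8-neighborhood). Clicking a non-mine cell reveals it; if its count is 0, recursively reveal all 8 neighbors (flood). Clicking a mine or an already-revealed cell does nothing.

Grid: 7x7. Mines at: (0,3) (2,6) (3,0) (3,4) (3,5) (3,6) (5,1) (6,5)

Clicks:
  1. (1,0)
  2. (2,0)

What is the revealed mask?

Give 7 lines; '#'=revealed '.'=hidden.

Click 1 (1,0) count=0: revealed 17 new [(0,0) (0,1) (0,2) (1,0) (1,1) (1,2) (1,3) (2,0) (2,1) (2,2) (2,3) (3,1) (3,2) (3,3) (4,1) (4,2) (4,3)] -> total=17
Click 2 (2,0) count=1: revealed 0 new [(none)] -> total=17

Answer: ###....
####...
####...
.###...
.###...
.......
.......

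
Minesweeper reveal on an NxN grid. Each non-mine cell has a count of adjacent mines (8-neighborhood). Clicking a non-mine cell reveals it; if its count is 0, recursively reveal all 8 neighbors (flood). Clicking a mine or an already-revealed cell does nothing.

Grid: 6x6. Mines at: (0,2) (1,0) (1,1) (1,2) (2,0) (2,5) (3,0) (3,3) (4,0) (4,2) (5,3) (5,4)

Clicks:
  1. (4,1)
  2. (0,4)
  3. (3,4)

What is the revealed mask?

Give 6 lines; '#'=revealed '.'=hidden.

Click 1 (4,1) count=3: revealed 1 new [(4,1)] -> total=1
Click 2 (0,4) count=0: revealed 6 new [(0,3) (0,4) (0,5) (1,3) (1,4) (1,5)] -> total=7
Click 3 (3,4) count=2: revealed 1 new [(3,4)] -> total=8

Answer: ...###
...###
......
....#.
.#....
......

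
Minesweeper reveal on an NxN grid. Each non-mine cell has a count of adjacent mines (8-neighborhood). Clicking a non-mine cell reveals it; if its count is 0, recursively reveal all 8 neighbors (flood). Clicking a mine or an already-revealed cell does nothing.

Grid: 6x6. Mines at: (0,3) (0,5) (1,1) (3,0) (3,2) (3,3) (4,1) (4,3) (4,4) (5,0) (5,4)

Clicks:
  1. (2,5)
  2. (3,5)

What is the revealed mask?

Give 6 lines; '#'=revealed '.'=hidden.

Answer: ......
....##
....##
....##
......
......

Derivation:
Click 1 (2,5) count=0: revealed 6 new [(1,4) (1,5) (2,4) (2,5) (3,4) (3,5)] -> total=6
Click 2 (3,5) count=1: revealed 0 new [(none)] -> total=6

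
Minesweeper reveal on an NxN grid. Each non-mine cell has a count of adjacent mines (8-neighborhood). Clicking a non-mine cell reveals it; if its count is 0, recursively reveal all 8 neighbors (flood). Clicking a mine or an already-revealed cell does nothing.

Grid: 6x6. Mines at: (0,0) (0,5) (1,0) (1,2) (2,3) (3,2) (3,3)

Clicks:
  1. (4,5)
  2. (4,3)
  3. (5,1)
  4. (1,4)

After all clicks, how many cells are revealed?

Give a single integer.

Click 1 (4,5) count=0: revealed 22 new [(1,4) (1,5) (2,0) (2,1) (2,4) (2,5) (3,0) (3,1) (3,4) (3,5) (4,0) (4,1) (4,2) (4,3) (4,4) (4,5) (5,0) (5,1) (5,2) (5,3) (5,4) (5,5)] -> total=22
Click 2 (4,3) count=2: revealed 0 new [(none)] -> total=22
Click 3 (5,1) count=0: revealed 0 new [(none)] -> total=22
Click 4 (1,4) count=2: revealed 0 new [(none)] -> total=22

Answer: 22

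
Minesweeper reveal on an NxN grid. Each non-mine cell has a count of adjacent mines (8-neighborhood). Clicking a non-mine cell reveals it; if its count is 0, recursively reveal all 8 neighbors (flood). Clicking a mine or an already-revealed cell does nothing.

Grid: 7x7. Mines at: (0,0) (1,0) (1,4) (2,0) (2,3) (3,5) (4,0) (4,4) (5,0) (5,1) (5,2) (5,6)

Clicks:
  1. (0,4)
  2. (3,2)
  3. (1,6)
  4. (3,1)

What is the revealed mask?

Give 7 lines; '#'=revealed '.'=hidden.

Answer: ....###
.....##
.....##
.##....
.......
.......
.......

Derivation:
Click 1 (0,4) count=1: revealed 1 new [(0,4)] -> total=1
Click 2 (3,2) count=1: revealed 1 new [(3,2)] -> total=2
Click 3 (1,6) count=0: revealed 6 new [(0,5) (0,6) (1,5) (1,6) (2,5) (2,6)] -> total=8
Click 4 (3,1) count=2: revealed 1 new [(3,1)] -> total=9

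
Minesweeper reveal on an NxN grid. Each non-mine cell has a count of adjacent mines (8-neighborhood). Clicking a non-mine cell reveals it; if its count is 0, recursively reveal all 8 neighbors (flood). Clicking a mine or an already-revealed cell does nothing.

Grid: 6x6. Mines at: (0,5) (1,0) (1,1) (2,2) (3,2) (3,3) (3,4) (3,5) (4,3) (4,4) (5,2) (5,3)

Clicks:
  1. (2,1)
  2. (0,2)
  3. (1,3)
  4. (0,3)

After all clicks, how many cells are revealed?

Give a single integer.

Answer: 7

Derivation:
Click 1 (2,1) count=4: revealed 1 new [(2,1)] -> total=1
Click 2 (0,2) count=1: revealed 1 new [(0,2)] -> total=2
Click 3 (1,3) count=1: revealed 1 new [(1,3)] -> total=3
Click 4 (0,3) count=0: revealed 4 new [(0,3) (0,4) (1,2) (1,4)] -> total=7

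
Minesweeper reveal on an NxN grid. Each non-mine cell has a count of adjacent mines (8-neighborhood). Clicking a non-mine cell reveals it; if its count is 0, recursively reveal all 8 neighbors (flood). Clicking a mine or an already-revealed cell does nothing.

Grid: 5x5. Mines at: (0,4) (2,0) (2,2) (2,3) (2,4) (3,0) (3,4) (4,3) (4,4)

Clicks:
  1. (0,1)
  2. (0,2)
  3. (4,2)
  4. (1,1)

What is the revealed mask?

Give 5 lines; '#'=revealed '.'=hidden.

Click 1 (0,1) count=0: revealed 8 new [(0,0) (0,1) (0,2) (0,3) (1,0) (1,1) (1,2) (1,3)] -> total=8
Click 2 (0,2) count=0: revealed 0 new [(none)] -> total=8
Click 3 (4,2) count=1: revealed 1 new [(4,2)] -> total=9
Click 4 (1,1) count=2: revealed 0 new [(none)] -> total=9

Answer: ####.
####.
.....
.....
..#..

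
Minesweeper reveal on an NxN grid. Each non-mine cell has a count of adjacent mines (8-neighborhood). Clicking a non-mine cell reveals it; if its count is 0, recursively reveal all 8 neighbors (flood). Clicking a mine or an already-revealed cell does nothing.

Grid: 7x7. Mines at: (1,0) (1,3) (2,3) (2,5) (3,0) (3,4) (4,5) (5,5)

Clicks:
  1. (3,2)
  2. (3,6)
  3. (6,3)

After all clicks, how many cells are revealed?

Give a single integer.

Answer: 19

Derivation:
Click 1 (3,2) count=1: revealed 1 new [(3,2)] -> total=1
Click 2 (3,6) count=2: revealed 1 new [(3,6)] -> total=2
Click 3 (6,3) count=0: revealed 17 new [(3,1) (3,3) (4,0) (4,1) (4,2) (4,3) (4,4) (5,0) (5,1) (5,2) (5,3) (5,4) (6,0) (6,1) (6,2) (6,3) (6,4)] -> total=19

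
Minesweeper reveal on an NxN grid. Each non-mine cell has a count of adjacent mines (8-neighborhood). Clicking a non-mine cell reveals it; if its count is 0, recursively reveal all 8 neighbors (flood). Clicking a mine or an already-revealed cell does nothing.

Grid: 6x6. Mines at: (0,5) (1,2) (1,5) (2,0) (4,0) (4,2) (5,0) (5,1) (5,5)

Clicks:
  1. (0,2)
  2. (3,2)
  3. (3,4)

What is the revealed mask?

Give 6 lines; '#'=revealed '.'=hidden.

Click 1 (0,2) count=1: revealed 1 new [(0,2)] -> total=1
Click 2 (3,2) count=1: revealed 1 new [(3,2)] -> total=2
Click 3 (3,4) count=0: revealed 9 new [(2,3) (2,4) (2,5) (3,3) (3,4) (3,5) (4,3) (4,4) (4,5)] -> total=11

Answer: ..#...
......
...###
..####
...###
......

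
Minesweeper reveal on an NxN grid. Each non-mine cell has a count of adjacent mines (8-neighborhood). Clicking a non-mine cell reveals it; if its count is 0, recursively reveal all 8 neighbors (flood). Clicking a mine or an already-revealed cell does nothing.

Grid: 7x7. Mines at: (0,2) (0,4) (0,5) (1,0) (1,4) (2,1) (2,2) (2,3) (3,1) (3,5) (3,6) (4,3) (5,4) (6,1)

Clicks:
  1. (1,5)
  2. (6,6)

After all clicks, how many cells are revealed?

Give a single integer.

Click 1 (1,5) count=3: revealed 1 new [(1,5)] -> total=1
Click 2 (6,6) count=0: revealed 6 new [(4,5) (4,6) (5,5) (5,6) (6,5) (6,6)] -> total=7

Answer: 7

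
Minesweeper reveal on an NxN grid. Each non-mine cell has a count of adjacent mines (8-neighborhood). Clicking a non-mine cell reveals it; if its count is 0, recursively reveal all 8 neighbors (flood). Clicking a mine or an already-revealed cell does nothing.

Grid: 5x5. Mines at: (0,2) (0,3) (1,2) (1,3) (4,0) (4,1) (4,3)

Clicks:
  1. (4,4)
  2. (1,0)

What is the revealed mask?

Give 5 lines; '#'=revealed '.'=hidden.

Click 1 (4,4) count=1: revealed 1 new [(4,4)] -> total=1
Click 2 (1,0) count=0: revealed 8 new [(0,0) (0,1) (1,0) (1,1) (2,0) (2,1) (3,0) (3,1)] -> total=9

Answer: ##...
##...
##...
##...
....#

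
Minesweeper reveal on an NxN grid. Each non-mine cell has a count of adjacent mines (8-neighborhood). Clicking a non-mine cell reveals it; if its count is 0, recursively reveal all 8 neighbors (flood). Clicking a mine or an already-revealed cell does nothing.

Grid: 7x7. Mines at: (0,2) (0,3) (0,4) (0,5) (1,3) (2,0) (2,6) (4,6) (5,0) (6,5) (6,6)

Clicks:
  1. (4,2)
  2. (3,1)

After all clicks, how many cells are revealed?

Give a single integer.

Click 1 (4,2) count=0: revealed 24 new [(2,1) (2,2) (2,3) (2,4) (2,5) (3,1) (3,2) (3,3) (3,4) (3,5) (4,1) (4,2) (4,3) (4,4) (4,5) (5,1) (5,2) (5,3) (5,4) (5,5) (6,1) (6,2) (6,3) (6,4)] -> total=24
Click 2 (3,1) count=1: revealed 0 new [(none)] -> total=24

Answer: 24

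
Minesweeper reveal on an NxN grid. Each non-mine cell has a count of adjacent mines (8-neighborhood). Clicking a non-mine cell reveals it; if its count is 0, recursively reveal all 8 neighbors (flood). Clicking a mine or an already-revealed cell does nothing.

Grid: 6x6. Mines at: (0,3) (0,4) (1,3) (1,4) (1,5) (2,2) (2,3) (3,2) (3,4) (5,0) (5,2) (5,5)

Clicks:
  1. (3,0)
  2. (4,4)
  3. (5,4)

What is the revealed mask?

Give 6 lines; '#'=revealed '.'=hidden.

Click 1 (3,0) count=0: revealed 12 new [(0,0) (0,1) (0,2) (1,0) (1,1) (1,2) (2,0) (2,1) (3,0) (3,1) (4,0) (4,1)] -> total=12
Click 2 (4,4) count=2: revealed 1 new [(4,4)] -> total=13
Click 3 (5,4) count=1: revealed 1 new [(5,4)] -> total=14

Answer: ###...
###...
##....
##....
##..#.
....#.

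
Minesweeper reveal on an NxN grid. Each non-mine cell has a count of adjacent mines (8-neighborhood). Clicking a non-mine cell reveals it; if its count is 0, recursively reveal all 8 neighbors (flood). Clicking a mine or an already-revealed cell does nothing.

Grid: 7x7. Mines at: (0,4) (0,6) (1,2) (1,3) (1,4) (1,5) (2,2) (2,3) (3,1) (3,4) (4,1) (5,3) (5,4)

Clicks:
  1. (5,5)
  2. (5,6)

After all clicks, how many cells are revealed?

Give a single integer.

Answer: 10

Derivation:
Click 1 (5,5) count=1: revealed 1 new [(5,5)] -> total=1
Click 2 (5,6) count=0: revealed 9 new [(2,5) (2,6) (3,5) (3,6) (4,5) (4,6) (5,6) (6,5) (6,6)] -> total=10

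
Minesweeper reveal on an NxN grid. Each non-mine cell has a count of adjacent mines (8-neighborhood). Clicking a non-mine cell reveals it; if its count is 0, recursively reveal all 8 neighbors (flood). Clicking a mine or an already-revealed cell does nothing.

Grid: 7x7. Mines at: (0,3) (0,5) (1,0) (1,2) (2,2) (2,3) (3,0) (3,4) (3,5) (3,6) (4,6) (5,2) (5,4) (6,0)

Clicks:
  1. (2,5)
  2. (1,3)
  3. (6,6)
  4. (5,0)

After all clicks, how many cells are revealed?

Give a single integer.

Answer: 7

Derivation:
Click 1 (2,5) count=3: revealed 1 new [(2,5)] -> total=1
Click 2 (1,3) count=4: revealed 1 new [(1,3)] -> total=2
Click 3 (6,6) count=0: revealed 4 new [(5,5) (5,6) (6,5) (6,6)] -> total=6
Click 4 (5,0) count=1: revealed 1 new [(5,0)] -> total=7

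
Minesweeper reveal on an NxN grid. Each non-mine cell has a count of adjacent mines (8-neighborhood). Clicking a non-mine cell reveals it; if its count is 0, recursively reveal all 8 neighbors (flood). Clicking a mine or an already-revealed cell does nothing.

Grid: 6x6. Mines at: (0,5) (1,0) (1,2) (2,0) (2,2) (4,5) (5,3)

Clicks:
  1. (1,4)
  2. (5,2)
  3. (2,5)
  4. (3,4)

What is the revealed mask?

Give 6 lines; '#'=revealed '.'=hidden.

Click 1 (1,4) count=1: revealed 1 new [(1,4)] -> total=1
Click 2 (5,2) count=1: revealed 1 new [(5,2)] -> total=2
Click 3 (2,5) count=0: revealed 8 new [(1,3) (1,5) (2,3) (2,4) (2,5) (3,3) (3,4) (3,5)] -> total=10
Click 4 (3,4) count=1: revealed 0 new [(none)] -> total=10

Answer: ......
...###
...###
...###
......
..#...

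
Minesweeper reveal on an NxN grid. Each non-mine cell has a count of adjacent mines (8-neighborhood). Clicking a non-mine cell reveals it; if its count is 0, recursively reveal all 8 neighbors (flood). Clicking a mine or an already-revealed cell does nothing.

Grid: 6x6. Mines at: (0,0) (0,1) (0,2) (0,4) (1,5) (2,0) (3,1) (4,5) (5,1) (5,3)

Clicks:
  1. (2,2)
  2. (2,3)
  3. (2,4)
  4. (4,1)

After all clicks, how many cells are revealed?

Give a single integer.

Click 1 (2,2) count=1: revealed 1 new [(2,2)] -> total=1
Click 2 (2,3) count=0: revealed 11 new [(1,2) (1,3) (1,4) (2,3) (2,4) (3,2) (3,3) (3,4) (4,2) (4,3) (4,4)] -> total=12
Click 3 (2,4) count=1: revealed 0 new [(none)] -> total=12
Click 4 (4,1) count=2: revealed 1 new [(4,1)] -> total=13

Answer: 13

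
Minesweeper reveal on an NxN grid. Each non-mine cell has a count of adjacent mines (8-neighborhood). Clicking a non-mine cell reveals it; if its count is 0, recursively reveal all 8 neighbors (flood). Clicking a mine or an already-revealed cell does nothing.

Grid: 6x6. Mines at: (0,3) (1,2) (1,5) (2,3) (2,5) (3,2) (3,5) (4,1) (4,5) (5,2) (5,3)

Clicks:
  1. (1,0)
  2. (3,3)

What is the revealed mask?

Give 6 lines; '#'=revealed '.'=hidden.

Answer: ##....
##....
##....
##.#..
......
......

Derivation:
Click 1 (1,0) count=0: revealed 8 new [(0,0) (0,1) (1,0) (1,1) (2,0) (2,1) (3,0) (3,1)] -> total=8
Click 2 (3,3) count=2: revealed 1 new [(3,3)] -> total=9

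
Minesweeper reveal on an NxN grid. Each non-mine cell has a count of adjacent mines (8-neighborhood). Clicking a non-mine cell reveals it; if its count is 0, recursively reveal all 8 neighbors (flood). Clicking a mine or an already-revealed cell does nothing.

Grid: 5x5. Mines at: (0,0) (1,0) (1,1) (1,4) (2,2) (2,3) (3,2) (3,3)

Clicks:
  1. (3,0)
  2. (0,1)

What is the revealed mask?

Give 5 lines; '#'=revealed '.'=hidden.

Click 1 (3,0) count=0: revealed 6 new [(2,0) (2,1) (3,0) (3,1) (4,0) (4,1)] -> total=6
Click 2 (0,1) count=3: revealed 1 new [(0,1)] -> total=7

Answer: .#...
.....
##...
##...
##...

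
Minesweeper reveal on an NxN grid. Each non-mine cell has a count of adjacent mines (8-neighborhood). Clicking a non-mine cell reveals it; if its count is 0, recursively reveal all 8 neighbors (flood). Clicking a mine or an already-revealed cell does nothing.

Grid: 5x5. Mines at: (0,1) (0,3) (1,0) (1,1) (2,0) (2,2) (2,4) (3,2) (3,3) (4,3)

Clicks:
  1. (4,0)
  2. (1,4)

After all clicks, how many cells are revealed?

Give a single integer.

Answer: 5

Derivation:
Click 1 (4,0) count=0: revealed 4 new [(3,0) (3,1) (4,0) (4,1)] -> total=4
Click 2 (1,4) count=2: revealed 1 new [(1,4)] -> total=5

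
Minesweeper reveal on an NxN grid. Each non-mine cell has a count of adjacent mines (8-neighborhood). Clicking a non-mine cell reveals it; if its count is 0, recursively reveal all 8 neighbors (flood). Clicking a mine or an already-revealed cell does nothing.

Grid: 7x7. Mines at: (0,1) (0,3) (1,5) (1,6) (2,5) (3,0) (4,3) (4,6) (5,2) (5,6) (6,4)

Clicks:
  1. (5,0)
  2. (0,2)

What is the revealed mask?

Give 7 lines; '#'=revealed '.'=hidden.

Answer: ..#....
.......
.......
.......
##.....
##.....
##.....

Derivation:
Click 1 (5,0) count=0: revealed 6 new [(4,0) (4,1) (5,0) (5,1) (6,0) (6,1)] -> total=6
Click 2 (0,2) count=2: revealed 1 new [(0,2)] -> total=7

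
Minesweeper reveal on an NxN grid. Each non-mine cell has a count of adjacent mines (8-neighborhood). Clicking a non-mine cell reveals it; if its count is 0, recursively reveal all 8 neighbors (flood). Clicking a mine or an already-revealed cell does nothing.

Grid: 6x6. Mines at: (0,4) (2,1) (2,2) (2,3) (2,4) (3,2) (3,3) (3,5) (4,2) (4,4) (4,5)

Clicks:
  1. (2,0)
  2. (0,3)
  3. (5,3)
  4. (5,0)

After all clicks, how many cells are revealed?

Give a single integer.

Click 1 (2,0) count=1: revealed 1 new [(2,0)] -> total=1
Click 2 (0,3) count=1: revealed 1 new [(0,3)] -> total=2
Click 3 (5,3) count=2: revealed 1 new [(5,3)] -> total=3
Click 4 (5,0) count=0: revealed 6 new [(3,0) (3,1) (4,0) (4,1) (5,0) (5,1)] -> total=9

Answer: 9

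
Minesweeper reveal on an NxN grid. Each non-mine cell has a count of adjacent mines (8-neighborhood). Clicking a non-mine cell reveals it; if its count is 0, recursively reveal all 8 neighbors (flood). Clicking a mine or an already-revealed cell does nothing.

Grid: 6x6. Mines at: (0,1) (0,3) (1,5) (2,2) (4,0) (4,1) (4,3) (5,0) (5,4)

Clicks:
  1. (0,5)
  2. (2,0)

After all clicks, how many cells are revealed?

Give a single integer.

Click 1 (0,5) count=1: revealed 1 new [(0,5)] -> total=1
Click 2 (2,0) count=0: revealed 6 new [(1,0) (1,1) (2,0) (2,1) (3,0) (3,1)] -> total=7

Answer: 7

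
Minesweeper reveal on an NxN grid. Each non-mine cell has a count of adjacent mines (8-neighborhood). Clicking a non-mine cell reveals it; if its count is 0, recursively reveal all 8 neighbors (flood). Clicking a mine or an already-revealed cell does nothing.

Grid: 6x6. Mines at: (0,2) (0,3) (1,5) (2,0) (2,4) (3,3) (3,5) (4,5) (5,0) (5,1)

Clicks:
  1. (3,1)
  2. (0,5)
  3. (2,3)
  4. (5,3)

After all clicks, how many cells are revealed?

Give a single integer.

Click 1 (3,1) count=1: revealed 1 new [(3,1)] -> total=1
Click 2 (0,5) count=1: revealed 1 new [(0,5)] -> total=2
Click 3 (2,3) count=2: revealed 1 new [(2,3)] -> total=3
Click 4 (5,3) count=0: revealed 6 new [(4,2) (4,3) (4,4) (5,2) (5,3) (5,4)] -> total=9

Answer: 9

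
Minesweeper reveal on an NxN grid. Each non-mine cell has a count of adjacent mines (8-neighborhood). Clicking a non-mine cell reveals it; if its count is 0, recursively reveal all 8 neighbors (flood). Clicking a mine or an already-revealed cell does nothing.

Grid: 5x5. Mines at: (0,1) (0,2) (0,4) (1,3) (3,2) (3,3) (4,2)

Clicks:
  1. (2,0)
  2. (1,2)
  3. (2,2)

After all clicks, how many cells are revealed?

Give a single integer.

Answer: 10

Derivation:
Click 1 (2,0) count=0: revealed 8 new [(1,0) (1,1) (2,0) (2,1) (3,0) (3,1) (4,0) (4,1)] -> total=8
Click 2 (1,2) count=3: revealed 1 new [(1,2)] -> total=9
Click 3 (2,2) count=3: revealed 1 new [(2,2)] -> total=10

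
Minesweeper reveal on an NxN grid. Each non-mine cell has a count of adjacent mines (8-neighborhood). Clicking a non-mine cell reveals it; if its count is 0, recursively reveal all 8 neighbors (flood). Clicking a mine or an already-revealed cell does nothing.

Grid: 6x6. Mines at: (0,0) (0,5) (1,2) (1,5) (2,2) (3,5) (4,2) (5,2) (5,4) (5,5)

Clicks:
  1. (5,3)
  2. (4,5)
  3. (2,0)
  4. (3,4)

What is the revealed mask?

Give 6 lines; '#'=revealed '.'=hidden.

Click 1 (5,3) count=3: revealed 1 new [(5,3)] -> total=1
Click 2 (4,5) count=3: revealed 1 new [(4,5)] -> total=2
Click 3 (2,0) count=0: revealed 10 new [(1,0) (1,1) (2,0) (2,1) (3,0) (3,1) (4,0) (4,1) (5,0) (5,1)] -> total=12
Click 4 (3,4) count=1: revealed 1 new [(3,4)] -> total=13

Answer: ......
##....
##....
##..#.
##...#
##.#..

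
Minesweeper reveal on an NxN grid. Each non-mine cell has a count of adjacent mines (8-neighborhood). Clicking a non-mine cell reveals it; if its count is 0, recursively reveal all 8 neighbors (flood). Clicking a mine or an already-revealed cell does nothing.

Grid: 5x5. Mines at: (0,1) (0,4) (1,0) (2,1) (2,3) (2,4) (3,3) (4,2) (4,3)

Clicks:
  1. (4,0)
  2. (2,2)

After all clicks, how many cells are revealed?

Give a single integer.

Answer: 5

Derivation:
Click 1 (4,0) count=0: revealed 4 new [(3,0) (3,1) (4,0) (4,1)] -> total=4
Click 2 (2,2) count=3: revealed 1 new [(2,2)] -> total=5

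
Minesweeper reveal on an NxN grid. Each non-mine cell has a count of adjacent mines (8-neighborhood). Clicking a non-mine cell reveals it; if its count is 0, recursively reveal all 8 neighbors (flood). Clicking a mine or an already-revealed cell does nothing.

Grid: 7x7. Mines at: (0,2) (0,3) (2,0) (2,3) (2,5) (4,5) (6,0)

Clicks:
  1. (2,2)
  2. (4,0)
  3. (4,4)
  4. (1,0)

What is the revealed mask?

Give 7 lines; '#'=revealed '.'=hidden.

Answer: .......
#......
..#....
#####..
#####..
#######
.######

Derivation:
Click 1 (2,2) count=1: revealed 1 new [(2,2)] -> total=1
Click 2 (4,0) count=0: revealed 23 new [(3,0) (3,1) (3,2) (3,3) (3,4) (4,0) (4,1) (4,2) (4,3) (4,4) (5,0) (5,1) (5,2) (5,3) (5,4) (5,5) (5,6) (6,1) (6,2) (6,3) (6,4) (6,5) (6,6)] -> total=24
Click 3 (4,4) count=1: revealed 0 new [(none)] -> total=24
Click 4 (1,0) count=1: revealed 1 new [(1,0)] -> total=25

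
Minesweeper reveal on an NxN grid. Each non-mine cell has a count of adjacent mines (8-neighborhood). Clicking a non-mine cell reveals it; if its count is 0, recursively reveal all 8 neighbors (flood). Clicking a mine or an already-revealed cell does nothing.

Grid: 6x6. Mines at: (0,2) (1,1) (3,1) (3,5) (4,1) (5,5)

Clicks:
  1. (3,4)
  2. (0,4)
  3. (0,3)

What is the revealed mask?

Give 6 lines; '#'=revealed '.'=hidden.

Click 1 (3,4) count=1: revealed 1 new [(3,4)] -> total=1
Click 2 (0,4) count=0: revealed 19 new [(0,3) (0,4) (0,5) (1,2) (1,3) (1,4) (1,5) (2,2) (2,3) (2,4) (2,5) (3,2) (3,3) (4,2) (4,3) (4,4) (5,2) (5,3) (5,4)] -> total=20
Click 3 (0,3) count=1: revealed 0 new [(none)] -> total=20

Answer: ...###
..####
..####
..###.
..###.
..###.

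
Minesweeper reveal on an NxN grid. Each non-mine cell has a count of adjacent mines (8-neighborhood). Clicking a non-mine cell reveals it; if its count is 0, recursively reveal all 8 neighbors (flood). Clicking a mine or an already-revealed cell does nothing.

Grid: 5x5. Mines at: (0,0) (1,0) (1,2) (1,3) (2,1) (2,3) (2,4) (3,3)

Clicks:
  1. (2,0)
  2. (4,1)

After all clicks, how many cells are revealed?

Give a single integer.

Click 1 (2,0) count=2: revealed 1 new [(2,0)] -> total=1
Click 2 (4,1) count=0: revealed 6 new [(3,0) (3,1) (3,2) (4,0) (4,1) (4,2)] -> total=7

Answer: 7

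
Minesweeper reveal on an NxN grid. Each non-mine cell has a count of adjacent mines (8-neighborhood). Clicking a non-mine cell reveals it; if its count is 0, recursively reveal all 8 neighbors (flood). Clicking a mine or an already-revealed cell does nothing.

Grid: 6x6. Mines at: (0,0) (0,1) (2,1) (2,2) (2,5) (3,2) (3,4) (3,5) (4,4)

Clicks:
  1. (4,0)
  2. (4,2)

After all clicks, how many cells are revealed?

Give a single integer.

Click 1 (4,0) count=0: revealed 10 new [(3,0) (3,1) (4,0) (4,1) (4,2) (4,3) (5,0) (5,1) (5,2) (5,3)] -> total=10
Click 2 (4,2) count=1: revealed 0 new [(none)] -> total=10

Answer: 10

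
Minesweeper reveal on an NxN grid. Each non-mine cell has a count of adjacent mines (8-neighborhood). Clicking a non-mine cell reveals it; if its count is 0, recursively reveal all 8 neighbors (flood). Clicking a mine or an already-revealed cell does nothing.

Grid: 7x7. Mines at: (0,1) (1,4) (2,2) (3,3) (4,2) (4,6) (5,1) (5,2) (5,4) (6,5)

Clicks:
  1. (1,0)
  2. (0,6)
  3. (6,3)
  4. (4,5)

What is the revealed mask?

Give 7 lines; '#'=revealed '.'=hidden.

Click 1 (1,0) count=1: revealed 1 new [(1,0)] -> total=1
Click 2 (0,6) count=0: revealed 8 new [(0,5) (0,6) (1,5) (1,6) (2,5) (2,6) (3,5) (3,6)] -> total=9
Click 3 (6,3) count=2: revealed 1 new [(6,3)] -> total=10
Click 4 (4,5) count=2: revealed 1 new [(4,5)] -> total=11

Answer: .....##
#....##
.....##
.....##
.....#.
.......
...#...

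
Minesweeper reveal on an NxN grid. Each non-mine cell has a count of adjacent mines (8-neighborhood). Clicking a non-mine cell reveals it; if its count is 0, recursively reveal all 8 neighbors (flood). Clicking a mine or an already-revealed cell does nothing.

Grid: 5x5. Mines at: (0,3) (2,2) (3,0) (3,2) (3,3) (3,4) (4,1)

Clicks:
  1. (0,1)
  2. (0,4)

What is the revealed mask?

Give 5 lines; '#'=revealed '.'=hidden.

Click 1 (0,1) count=0: revealed 8 new [(0,0) (0,1) (0,2) (1,0) (1,1) (1,2) (2,0) (2,1)] -> total=8
Click 2 (0,4) count=1: revealed 1 new [(0,4)] -> total=9

Answer: ###.#
###..
##...
.....
.....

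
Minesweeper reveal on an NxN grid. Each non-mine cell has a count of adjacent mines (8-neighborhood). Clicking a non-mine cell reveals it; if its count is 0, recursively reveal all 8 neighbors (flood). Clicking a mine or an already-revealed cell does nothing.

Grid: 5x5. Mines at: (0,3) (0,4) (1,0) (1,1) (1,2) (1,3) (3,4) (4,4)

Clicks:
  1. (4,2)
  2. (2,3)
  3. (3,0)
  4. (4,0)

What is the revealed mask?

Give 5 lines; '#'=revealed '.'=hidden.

Answer: .....
.....
####.
####.
####.

Derivation:
Click 1 (4,2) count=0: revealed 12 new [(2,0) (2,1) (2,2) (2,3) (3,0) (3,1) (3,2) (3,3) (4,0) (4,1) (4,2) (4,3)] -> total=12
Click 2 (2,3) count=3: revealed 0 new [(none)] -> total=12
Click 3 (3,0) count=0: revealed 0 new [(none)] -> total=12
Click 4 (4,0) count=0: revealed 0 new [(none)] -> total=12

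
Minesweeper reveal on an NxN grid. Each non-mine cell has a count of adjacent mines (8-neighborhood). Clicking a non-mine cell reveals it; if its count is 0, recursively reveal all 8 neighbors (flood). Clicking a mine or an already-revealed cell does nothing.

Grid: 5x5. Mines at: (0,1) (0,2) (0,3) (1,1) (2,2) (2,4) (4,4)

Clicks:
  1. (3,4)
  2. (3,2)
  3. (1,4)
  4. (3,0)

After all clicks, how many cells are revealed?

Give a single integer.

Click 1 (3,4) count=2: revealed 1 new [(3,4)] -> total=1
Click 2 (3,2) count=1: revealed 1 new [(3,2)] -> total=2
Click 3 (1,4) count=2: revealed 1 new [(1,4)] -> total=3
Click 4 (3,0) count=0: revealed 9 new [(2,0) (2,1) (3,0) (3,1) (3,3) (4,0) (4,1) (4,2) (4,3)] -> total=12

Answer: 12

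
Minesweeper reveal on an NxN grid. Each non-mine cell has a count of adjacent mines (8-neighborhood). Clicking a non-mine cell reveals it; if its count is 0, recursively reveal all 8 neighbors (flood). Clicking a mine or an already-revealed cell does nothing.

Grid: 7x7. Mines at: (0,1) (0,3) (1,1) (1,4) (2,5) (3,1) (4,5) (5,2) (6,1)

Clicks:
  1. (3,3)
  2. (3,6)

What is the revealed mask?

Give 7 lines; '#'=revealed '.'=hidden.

Answer: .......
.......
..###..
..###.#
..###..
.......
.......

Derivation:
Click 1 (3,3) count=0: revealed 9 new [(2,2) (2,3) (2,4) (3,2) (3,3) (3,4) (4,2) (4,3) (4,4)] -> total=9
Click 2 (3,6) count=2: revealed 1 new [(3,6)] -> total=10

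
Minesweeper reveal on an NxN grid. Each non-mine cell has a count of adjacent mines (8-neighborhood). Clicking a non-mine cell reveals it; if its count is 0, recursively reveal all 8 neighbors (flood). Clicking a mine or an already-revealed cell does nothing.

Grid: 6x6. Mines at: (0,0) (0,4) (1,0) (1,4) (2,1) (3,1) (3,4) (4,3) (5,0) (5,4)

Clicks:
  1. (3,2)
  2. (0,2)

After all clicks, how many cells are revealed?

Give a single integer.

Answer: 7

Derivation:
Click 1 (3,2) count=3: revealed 1 new [(3,2)] -> total=1
Click 2 (0,2) count=0: revealed 6 new [(0,1) (0,2) (0,3) (1,1) (1,2) (1,3)] -> total=7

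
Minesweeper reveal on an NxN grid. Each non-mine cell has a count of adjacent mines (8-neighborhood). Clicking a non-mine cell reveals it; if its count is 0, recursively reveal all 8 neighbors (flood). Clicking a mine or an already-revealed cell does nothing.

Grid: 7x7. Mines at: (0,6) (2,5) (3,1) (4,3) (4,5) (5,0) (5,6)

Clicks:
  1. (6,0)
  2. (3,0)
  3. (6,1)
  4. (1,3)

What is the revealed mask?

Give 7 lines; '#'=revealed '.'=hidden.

Click 1 (6,0) count=1: revealed 1 new [(6,0)] -> total=1
Click 2 (3,0) count=1: revealed 1 new [(3,0)] -> total=2
Click 3 (6,1) count=1: revealed 1 new [(6,1)] -> total=3
Click 4 (1,3) count=0: revealed 20 new [(0,0) (0,1) (0,2) (0,3) (0,4) (0,5) (1,0) (1,1) (1,2) (1,3) (1,4) (1,5) (2,0) (2,1) (2,2) (2,3) (2,4) (3,2) (3,3) (3,4)] -> total=23

Answer: ######.
######.
#####..
#.###..
.......
.......
##.....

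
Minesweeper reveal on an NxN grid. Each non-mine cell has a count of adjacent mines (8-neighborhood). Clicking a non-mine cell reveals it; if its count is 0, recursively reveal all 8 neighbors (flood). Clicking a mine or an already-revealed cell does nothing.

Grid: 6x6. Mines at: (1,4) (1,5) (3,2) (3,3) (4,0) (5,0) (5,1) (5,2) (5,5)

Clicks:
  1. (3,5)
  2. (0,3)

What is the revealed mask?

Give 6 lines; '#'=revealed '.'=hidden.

Click 1 (3,5) count=0: revealed 6 new [(2,4) (2,5) (3,4) (3,5) (4,4) (4,5)] -> total=6
Click 2 (0,3) count=1: revealed 1 new [(0,3)] -> total=7

Answer: ...#..
......
....##
....##
....##
......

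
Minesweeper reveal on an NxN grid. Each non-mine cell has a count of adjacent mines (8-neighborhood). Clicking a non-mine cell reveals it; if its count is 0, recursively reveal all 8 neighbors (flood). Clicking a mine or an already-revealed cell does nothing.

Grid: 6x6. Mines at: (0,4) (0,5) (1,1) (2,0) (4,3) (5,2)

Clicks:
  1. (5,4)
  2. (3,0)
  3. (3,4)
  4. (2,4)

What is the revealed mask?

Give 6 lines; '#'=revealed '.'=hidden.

Click 1 (5,4) count=1: revealed 1 new [(5,4)] -> total=1
Click 2 (3,0) count=1: revealed 1 new [(3,0)] -> total=2
Click 3 (3,4) count=1: revealed 1 new [(3,4)] -> total=3
Click 4 (2,4) count=0: revealed 14 new [(1,2) (1,3) (1,4) (1,5) (2,2) (2,3) (2,4) (2,5) (3,2) (3,3) (3,5) (4,4) (4,5) (5,5)] -> total=17

Answer: ......
..####
..####
#.####
....##
....##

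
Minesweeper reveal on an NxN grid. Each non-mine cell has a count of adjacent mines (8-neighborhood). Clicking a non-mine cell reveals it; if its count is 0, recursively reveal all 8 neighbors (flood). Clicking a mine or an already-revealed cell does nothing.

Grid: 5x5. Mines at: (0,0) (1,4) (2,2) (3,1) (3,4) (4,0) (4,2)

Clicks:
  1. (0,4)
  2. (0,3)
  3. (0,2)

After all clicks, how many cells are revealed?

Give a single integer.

Answer: 7

Derivation:
Click 1 (0,4) count=1: revealed 1 new [(0,4)] -> total=1
Click 2 (0,3) count=1: revealed 1 new [(0,3)] -> total=2
Click 3 (0,2) count=0: revealed 5 new [(0,1) (0,2) (1,1) (1,2) (1,3)] -> total=7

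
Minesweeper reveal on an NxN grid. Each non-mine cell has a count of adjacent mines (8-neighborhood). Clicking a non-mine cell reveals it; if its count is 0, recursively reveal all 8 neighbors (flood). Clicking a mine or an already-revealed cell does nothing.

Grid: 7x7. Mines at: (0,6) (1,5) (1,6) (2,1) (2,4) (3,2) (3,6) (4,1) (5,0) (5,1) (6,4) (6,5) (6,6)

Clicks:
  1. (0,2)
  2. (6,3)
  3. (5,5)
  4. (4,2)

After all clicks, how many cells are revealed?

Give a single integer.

Answer: 13

Derivation:
Click 1 (0,2) count=0: revealed 10 new [(0,0) (0,1) (0,2) (0,3) (0,4) (1,0) (1,1) (1,2) (1,3) (1,4)] -> total=10
Click 2 (6,3) count=1: revealed 1 new [(6,3)] -> total=11
Click 3 (5,5) count=3: revealed 1 new [(5,5)] -> total=12
Click 4 (4,2) count=3: revealed 1 new [(4,2)] -> total=13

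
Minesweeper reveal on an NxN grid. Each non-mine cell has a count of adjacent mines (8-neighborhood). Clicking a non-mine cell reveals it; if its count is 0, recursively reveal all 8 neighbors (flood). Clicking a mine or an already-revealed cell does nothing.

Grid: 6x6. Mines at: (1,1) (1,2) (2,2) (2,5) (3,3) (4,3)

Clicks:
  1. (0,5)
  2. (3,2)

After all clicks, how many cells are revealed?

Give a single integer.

Answer: 7

Derivation:
Click 1 (0,5) count=0: revealed 6 new [(0,3) (0,4) (0,5) (1,3) (1,4) (1,5)] -> total=6
Click 2 (3,2) count=3: revealed 1 new [(3,2)] -> total=7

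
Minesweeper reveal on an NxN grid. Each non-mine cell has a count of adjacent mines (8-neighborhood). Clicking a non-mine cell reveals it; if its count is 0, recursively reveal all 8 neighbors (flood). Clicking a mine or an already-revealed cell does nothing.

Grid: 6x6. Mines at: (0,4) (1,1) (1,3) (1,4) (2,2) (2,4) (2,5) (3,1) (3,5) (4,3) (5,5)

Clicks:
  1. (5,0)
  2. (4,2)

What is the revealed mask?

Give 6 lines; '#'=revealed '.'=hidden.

Answer: ......
......
......
......
###...
###...

Derivation:
Click 1 (5,0) count=0: revealed 6 new [(4,0) (4,1) (4,2) (5,0) (5,1) (5,2)] -> total=6
Click 2 (4,2) count=2: revealed 0 new [(none)] -> total=6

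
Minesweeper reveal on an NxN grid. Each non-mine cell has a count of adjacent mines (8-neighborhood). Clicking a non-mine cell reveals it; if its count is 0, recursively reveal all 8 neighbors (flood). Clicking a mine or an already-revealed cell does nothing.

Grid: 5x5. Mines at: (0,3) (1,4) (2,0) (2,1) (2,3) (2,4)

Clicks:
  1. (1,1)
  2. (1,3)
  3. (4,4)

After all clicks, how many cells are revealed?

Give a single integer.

Answer: 12

Derivation:
Click 1 (1,1) count=2: revealed 1 new [(1,1)] -> total=1
Click 2 (1,3) count=4: revealed 1 new [(1,3)] -> total=2
Click 3 (4,4) count=0: revealed 10 new [(3,0) (3,1) (3,2) (3,3) (3,4) (4,0) (4,1) (4,2) (4,3) (4,4)] -> total=12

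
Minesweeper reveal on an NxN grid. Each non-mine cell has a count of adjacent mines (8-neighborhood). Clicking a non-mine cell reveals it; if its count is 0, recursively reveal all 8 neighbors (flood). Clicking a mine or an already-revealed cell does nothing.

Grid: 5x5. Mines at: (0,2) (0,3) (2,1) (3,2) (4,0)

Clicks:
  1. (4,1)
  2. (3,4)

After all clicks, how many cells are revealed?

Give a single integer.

Answer: 9

Derivation:
Click 1 (4,1) count=2: revealed 1 new [(4,1)] -> total=1
Click 2 (3,4) count=0: revealed 8 new [(1,3) (1,4) (2,3) (2,4) (3,3) (3,4) (4,3) (4,4)] -> total=9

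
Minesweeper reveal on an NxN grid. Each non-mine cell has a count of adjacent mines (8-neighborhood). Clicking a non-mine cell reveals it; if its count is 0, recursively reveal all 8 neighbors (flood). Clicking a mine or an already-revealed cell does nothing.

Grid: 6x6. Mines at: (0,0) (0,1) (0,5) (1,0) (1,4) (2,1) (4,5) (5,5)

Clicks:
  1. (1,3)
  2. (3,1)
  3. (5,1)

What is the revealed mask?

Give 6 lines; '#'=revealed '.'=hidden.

Answer: ......
...#..
..###.
#####.
#####.
#####.

Derivation:
Click 1 (1,3) count=1: revealed 1 new [(1,3)] -> total=1
Click 2 (3,1) count=1: revealed 1 new [(3,1)] -> total=2
Click 3 (5,1) count=0: revealed 17 new [(2,2) (2,3) (2,4) (3,0) (3,2) (3,3) (3,4) (4,0) (4,1) (4,2) (4,3) (4,4) (5,0) (5,1) (5,2) (5,3) (5,4)] -> total=19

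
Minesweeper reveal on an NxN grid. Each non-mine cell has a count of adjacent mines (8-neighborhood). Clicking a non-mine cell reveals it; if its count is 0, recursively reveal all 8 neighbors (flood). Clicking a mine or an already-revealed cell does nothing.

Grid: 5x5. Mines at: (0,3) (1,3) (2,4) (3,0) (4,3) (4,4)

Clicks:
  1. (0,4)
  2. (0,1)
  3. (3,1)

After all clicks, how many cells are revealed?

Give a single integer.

Answer: 11

Derivation:
Click 1 (0,4) count=2: revealed 1 new [(0,4)] -> total=1
Click 2 (0,1) count=0: revealed 9 new [(0,0) (0,1) (0,2) (1,0) (1,1) (1,2) (2,0) (2,1) (2,2)] -> total=10
Click 3 (3,1) count=1: revealed 1 new [(3,1)] -> total=11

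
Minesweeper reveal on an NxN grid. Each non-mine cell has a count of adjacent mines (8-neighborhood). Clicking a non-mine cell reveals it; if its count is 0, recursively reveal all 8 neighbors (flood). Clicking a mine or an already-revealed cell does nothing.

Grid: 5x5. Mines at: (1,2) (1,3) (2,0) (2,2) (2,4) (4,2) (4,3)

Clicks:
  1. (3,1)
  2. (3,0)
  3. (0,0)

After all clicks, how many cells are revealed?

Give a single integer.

Answer: 6

Derivation:
Click 1 (3,1) count=3: revealed 1 new [(3,1)] -> total=1
Click 2 (3,0) count=1: revealed 1 new [(3,0)] -> total=2
Click 3 (0,0) count=0: revealed 4 new [(0,0) (0,1) (1,0) (1,1)] -> total=6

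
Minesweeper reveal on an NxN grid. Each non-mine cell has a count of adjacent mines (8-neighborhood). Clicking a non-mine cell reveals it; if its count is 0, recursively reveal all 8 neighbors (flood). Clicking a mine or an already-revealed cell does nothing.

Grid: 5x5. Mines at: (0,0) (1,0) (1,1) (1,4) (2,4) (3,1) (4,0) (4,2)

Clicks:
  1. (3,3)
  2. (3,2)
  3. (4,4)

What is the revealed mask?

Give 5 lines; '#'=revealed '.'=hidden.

Click 1 (3,3) count=2: revealed 1 new [(3,3)] -> total=1
Click 2 (3,2) count=2: revealed 1 new [(3,2)] -> total=2
Click 3 (4,4) count=0: revealed 3 new [(3,4) (4,3) (4,4)] -> total=5

Answer: .....
.....
.....
..###
...##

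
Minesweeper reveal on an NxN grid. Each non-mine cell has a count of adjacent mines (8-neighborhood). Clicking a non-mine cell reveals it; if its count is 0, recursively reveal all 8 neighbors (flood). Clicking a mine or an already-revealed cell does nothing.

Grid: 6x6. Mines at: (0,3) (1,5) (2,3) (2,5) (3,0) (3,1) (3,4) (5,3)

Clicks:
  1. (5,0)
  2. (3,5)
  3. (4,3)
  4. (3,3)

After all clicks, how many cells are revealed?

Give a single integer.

Answer: 9

Derivation:
Click 1 (5,0) count=0: revealed 6 new [(4,0) (4,1) (4,2) (5,0) (5,1) (5,2)] -> total=6
Click 2 (3,5) count=2: revealed 1 new [(3,5)] -> total=7
Click 3 (4,3) count=2: revealed 1 new [(4,3)] -> total=8
Click 4 (3,3) count=2: revealed 1 new [(3,3)] -> total=9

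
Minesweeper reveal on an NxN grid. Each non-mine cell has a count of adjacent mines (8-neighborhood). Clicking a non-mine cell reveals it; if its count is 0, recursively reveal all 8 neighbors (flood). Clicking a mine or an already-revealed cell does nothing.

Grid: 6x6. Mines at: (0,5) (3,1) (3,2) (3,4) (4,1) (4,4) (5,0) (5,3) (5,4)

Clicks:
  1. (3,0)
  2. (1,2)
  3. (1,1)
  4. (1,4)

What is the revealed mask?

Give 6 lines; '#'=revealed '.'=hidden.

Click 1 (3,0) count=2: revealed 1 new [(3,0)] -> total=1
Click 2 (1,2) count=0: revealed 15 new [(0,0) (0,1) (0,2) (0,3) (0,4) (1,0) (1,1) (1,2) (1,3) (1,4) (2,0) (2,1) (2,2) (2,3) (2,4)] -> total=16
Click 3 (1,1) count=0: revealed 0 new [(none)] -> total=16
Click 4 (1,4) count=1: revealed 0 new [(none)] -> total=16

Answer: #####.
#####.
#####.
#.....
......
......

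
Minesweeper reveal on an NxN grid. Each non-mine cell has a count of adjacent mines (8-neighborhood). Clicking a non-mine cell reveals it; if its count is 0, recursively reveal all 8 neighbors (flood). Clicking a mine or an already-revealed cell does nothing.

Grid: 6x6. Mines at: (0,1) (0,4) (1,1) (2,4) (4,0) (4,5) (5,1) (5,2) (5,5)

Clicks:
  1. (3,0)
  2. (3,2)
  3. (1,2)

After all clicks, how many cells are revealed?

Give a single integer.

Click 1 (3,0) count=1: revealed 1 new [(3,0)] -> total=1
Click 2 (3,2) count=0: revealed 9 new [(2,1) (2,2) (2,3) (3,1) (3,2) (3,3) (4,1) (4,2) (4,3)] -> total=10
Click 3 (1,2) count=2: revealed 1 new [(1,2)] -> total=11

Answer: 11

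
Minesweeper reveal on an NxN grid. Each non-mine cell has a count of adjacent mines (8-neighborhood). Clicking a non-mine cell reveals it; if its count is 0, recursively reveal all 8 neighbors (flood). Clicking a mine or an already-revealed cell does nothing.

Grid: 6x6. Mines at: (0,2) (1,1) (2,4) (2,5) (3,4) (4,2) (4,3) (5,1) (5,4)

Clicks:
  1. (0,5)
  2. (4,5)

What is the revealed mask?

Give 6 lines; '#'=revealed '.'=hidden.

Click 1 (0,5) count=0: revealed 6 new [(0,3) (0,4) (0,5) (1,3) (1,4) (1,5)] -> total=6
Click 2 (4,5) count=2: revealed 1 new [(4,5)] -> total=7

Answer: ...###
...###
......
......
.....#
......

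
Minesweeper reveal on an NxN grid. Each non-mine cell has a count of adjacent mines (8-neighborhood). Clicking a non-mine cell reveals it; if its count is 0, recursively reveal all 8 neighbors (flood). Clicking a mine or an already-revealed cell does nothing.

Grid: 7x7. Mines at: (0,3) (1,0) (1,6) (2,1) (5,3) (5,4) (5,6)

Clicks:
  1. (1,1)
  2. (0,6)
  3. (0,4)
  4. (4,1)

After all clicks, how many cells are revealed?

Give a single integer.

Answer: 15

Derivation:
Click 1 (1,1) count=2: revealed 1 new [(1,1)] -> total=1
Click 2 (0,6) count=1: revealed 1 new [(0,6)] -> total=2
Click 3 (0,4) count=1: revealed 1 new [(0,4)] -> total=3
Click 4 (4,1) count=0: revealed 12 new [(3,0) (3,1) (3,2) (4,0) (4,1) (4,2) (5,0) (5,1) (5,2) (6,0) (6,1) (6,2)] -> total=15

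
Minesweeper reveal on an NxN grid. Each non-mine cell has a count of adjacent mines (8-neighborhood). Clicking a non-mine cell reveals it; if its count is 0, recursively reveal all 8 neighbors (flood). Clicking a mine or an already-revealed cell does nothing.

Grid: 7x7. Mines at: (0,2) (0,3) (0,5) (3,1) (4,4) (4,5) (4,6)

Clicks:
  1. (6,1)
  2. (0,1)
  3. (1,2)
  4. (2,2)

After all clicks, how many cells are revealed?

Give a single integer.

Click 1 (6,1) count=0: revealed 18 new [(4,0) (4,1) (4,2) (4,3) (5,0) (5,1) (5,2) (5,3) (5,4) (5,5) (5,6) (6,0) (6,1) (6,2) (6,3) (6,4) (6,5) (6,6)] -> total=18
Click 2 (0,1) count=1: revealed 1 new [(0,1)] -> total=19
Click 3 (1,2) count=2: revealed 1 new [(1,2)] -> total=20
Click 4 (2,2) count=1: revealed 1 new [(2,2)] -> total=21

Answer: 21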